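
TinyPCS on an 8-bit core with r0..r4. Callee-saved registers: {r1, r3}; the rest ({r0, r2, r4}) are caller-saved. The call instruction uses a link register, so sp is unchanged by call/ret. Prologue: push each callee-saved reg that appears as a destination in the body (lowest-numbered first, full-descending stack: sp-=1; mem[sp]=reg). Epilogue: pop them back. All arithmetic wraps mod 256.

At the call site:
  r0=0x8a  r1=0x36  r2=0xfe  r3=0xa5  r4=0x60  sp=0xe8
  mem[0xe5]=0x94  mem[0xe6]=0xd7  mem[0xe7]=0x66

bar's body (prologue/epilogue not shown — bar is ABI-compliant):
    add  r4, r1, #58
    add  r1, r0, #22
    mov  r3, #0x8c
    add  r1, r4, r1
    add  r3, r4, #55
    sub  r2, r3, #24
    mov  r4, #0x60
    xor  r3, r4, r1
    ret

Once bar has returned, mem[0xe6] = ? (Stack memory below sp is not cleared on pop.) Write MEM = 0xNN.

MEM = 0xa5

prologue: push r1 → mem[0xe7]=0x36, sp=0xe7
prologue: push r3 → mem[0xe6]=0xa5, sp=0xe6
body[0] add  r4, r1, #58 → r4=0x70
body[1] add  r1, r0, #22 → r1=0xa0
body[2] mov  r3, #0x8c → r3=0x8c
body[3] add  r1, r4, r1 → r1=0x10
body[4] add  r3, r4, #55 → r3=0xa7
body[5] sub  r2, r3, #24 → r2=0x8f
body[6] mov  r4, #0x60 → r4=0x60
body[7] xor  r3, r4, r1 → r3=0x70
epilogue: pop r3=0xa5, sp=0xe7
epilogue: pop r1=0x36, sp=0xe8
prologue pushed ['r1', 'r3'] at ['0xe7', '0xe6']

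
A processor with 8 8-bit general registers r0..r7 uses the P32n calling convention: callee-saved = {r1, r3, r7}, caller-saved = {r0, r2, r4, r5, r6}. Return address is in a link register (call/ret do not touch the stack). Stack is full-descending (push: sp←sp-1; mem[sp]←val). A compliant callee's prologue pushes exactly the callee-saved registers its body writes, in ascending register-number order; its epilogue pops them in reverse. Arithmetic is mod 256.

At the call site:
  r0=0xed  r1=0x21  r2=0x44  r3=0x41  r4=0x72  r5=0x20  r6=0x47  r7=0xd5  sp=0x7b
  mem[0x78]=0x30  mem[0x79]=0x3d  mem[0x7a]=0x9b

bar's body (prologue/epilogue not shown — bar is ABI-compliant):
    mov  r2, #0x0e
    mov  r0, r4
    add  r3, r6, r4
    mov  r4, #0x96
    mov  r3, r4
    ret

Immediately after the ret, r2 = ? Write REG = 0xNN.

REG = 0x0e

prologue: push r3 -> mem[0x7a]=0x41, sp=0x7a
body[0] mov  r2, #0x0e -> r2=0x0e
body[1] mov  r0, r4 -> r0=0x72
body[2] add  r3, r6, r4 -> r3=0xb9
body[3] mov  r4, #0x96 -> r4=0x96
body[4] mov  r3, r4 -> r3=0x96
epilogue: pop r3=0x41, sp=0x7b
r2 is caller-saved -> body value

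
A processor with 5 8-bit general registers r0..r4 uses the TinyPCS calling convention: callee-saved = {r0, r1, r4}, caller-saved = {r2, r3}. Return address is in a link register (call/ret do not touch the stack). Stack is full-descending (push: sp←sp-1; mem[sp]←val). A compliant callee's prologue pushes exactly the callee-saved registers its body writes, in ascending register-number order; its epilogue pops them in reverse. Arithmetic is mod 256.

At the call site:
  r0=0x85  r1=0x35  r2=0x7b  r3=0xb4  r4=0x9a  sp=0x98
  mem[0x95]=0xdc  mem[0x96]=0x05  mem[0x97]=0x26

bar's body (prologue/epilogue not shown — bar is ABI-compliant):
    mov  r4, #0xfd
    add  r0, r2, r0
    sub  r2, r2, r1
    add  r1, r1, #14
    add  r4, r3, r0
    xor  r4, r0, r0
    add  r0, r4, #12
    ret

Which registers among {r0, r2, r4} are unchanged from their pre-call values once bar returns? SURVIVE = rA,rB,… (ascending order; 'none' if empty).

prologue: push r0 -> mem[0x97]=0x85, sp=0x97
prologue: push r1 -> mem[0x96]=0x35, sp=0x96
prologue: push r4 -> mem[0x95]=0x9a, sp=0x95
body[0] mov  r4, #0xfd -> r4=0xfd
body[1] add  r0, r2, r0 -> r0=0x00
body[2] sub  r2, r2, r1 -> r2=0x46
body[3] add  r1, r1, #14 -> r1=0x43
body[4] add  r4, r3, r0 -> r4=0xb4
body[5] xor  r4, r0, r0 -> r4=0x00
body[6] add  r0, r4, #12 -> r0=0x0c
epilogue: pop r4=0x9a, sp=0x96
epilogue: pop r1=0x35, sp=0x97
epilogue: pop r0=0x85, sp=0x98
r0: callee-saved, written=True
r2: caller-saved, written=True
r4: callee-saved, written=True

SURVIVE = r0,r4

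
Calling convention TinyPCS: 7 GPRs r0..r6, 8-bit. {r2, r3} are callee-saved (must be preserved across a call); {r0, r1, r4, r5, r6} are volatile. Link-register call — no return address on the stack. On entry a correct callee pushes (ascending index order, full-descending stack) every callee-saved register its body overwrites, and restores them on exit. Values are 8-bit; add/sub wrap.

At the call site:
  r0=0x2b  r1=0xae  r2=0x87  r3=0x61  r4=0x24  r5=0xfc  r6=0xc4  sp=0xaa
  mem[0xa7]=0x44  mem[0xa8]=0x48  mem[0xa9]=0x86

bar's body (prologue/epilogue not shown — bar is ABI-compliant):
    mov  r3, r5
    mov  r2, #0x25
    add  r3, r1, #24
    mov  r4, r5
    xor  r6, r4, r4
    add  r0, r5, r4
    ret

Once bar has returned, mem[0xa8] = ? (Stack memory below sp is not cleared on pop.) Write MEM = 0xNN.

MEM = 0x61

prologue: push r2 → mem[0xa9]=0x87, sp=0xa9
prologue: push r3 → mem[0xa8]=0x61, sp=0xa8
body[0] mov  r3, r5 → r3=0xfc
body[1] mov  r2, #0x25 → r2=0x25
body[2] add  r3, r1, #24 → r3=0xc6
body[3] mov  r4, r5 → r4=0xfc
body[4] xor  r6, r4, r4 → r6=0x00
body[5] add  r0, r5, r4 → r0=0xf8
epilogue: pop r3=0x61, sp=0xa9
epilogue: pop r2=0x87, sp=0xaa
prologue pushed ['r2', 'r3'] at ['0xa9', '0xa8']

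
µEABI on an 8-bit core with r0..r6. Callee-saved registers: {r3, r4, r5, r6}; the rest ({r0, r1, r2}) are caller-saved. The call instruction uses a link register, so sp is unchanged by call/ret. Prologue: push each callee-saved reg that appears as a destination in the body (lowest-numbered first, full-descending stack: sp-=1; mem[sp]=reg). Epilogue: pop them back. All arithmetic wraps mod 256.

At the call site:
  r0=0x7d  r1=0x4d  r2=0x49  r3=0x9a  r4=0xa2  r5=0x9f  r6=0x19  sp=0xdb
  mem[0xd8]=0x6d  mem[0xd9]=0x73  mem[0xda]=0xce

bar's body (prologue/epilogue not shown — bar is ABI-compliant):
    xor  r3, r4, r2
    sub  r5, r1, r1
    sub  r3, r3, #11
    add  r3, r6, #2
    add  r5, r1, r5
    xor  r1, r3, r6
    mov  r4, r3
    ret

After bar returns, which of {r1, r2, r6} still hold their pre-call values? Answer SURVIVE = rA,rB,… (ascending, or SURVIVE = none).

prologue: push r3 -> mem[0xda]=0x9a, sp=0xda
prologue: push r4 -> mem[0xd9]=0xa2, sp=0xd9
prologue: push r5 -> mem[0xd8]=0x9f, sp=0xd8
body[0] xor  r3, r4, r2 -> r3=0xeb
body[1] sub  r5, r1, r1 -> r5=0x00
body[2] sub  r3, r3, #11 -> r3=0xe0
body[3] add  r3, r6, #2 -> r3=0x1b
body[4] add  r5, r1, r5 -> r5=0x4d
body[5] xor  r1, r3, r6 -> r1=0x02
body[6] mov  r4, r3 -> r4=0x1b
epilogue: pop r5=0x9f, sp=0xd9
epilogue: pop r4=0xa2, sp=0xda
epilogue: pop r3=0x9a, sp=0xdb
r1: caller-saved, written=True
r2: caller-saved, written=False
r6: callee-saved, written=False

SURVIVE = r2,r6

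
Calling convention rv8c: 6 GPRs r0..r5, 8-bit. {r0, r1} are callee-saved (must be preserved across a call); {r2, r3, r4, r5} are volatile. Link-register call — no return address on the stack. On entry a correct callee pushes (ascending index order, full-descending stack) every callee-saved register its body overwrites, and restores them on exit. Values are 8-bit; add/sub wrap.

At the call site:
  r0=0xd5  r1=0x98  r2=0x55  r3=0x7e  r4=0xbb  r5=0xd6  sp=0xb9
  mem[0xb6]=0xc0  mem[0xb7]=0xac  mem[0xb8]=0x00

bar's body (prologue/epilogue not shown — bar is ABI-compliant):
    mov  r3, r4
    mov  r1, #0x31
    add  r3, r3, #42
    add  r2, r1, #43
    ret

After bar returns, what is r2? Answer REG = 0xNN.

REG = 0x5c

prologue: push r1 -> mem[0xb8]=0x98, sp=0xb8
body[0] mov  r3, r4 -> r3=0xbb
body[1] mov  r1, #0x31 -> r1=0x31
body[2] add  r3, r3, #42 -> r3=0xe5
body[3] add  r2, r1, #43 -> r2=0x5c
epilogue: pop r1=0x98, sp=0xb9
r2 is caller-saved -> body value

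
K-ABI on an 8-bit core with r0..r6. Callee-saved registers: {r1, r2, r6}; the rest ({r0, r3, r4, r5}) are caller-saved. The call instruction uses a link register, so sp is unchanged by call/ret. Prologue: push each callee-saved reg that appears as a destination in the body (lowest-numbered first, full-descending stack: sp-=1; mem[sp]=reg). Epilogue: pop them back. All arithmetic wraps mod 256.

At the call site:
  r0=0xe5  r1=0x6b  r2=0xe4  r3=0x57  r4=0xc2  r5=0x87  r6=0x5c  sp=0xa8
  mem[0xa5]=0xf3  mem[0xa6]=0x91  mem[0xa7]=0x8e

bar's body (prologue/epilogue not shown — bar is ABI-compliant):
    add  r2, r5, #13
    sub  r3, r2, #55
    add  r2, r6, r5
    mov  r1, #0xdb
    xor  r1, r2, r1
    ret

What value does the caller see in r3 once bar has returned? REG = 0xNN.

REG = 0x5d

prologue: push r1 → mem[0xa7]=0x6b, sp=0xa7
prologue: push r2 → mem[0xa6]=0xe4, sp=0xa6
body[0] add  r2, r5, #13 → r2=0x94
body[1] sub  r3, r2, #55 → r3=0x5d
body[2] add  r2, r6, r5 → r2=0xe3
body[3] mov  r1, #0xdb → r1=0xdb
body[4] xor  r1, r2, r1 → r1=0x38
epilogue: pop r2=0xe4, sp=0xa7
epilogue: pop r1=0x6b, sp=0xa8
r3 is caller-saved → body value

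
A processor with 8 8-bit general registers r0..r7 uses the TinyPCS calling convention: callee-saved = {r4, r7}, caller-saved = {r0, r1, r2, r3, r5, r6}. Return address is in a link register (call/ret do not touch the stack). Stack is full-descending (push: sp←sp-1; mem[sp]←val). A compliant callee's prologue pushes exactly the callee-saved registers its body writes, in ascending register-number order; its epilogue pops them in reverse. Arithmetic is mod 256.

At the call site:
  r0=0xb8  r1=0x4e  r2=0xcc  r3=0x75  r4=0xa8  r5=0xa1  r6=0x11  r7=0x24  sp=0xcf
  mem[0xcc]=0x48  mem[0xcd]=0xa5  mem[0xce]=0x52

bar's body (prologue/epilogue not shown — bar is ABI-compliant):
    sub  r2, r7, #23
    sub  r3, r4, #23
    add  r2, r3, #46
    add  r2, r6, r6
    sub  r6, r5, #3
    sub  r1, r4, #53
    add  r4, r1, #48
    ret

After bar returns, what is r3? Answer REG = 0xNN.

REG = 0x91

prologue: push r4 -> mem[0xce]=0xa8, sp=0xce
body[0] sub  r2, r7, #23 -> r2=0x0d
body[1] sub  r3, r4, #23 -> r3=0x91
body[2] add  r2, r3, #46 -> r2=0xbf
body[3] add  r2, r6, r6 -> r2=0x22
body[4] sub  r6, r5, #3 -> r6=0x9e
body[5] sub  r1, r4, #53 -> r1=0x73
body[6] add  r4, r1, #48 -> r4=0xa3
epilogue: pop r4=0xa8, sp=0xcf
r3 is caller-saved -> body value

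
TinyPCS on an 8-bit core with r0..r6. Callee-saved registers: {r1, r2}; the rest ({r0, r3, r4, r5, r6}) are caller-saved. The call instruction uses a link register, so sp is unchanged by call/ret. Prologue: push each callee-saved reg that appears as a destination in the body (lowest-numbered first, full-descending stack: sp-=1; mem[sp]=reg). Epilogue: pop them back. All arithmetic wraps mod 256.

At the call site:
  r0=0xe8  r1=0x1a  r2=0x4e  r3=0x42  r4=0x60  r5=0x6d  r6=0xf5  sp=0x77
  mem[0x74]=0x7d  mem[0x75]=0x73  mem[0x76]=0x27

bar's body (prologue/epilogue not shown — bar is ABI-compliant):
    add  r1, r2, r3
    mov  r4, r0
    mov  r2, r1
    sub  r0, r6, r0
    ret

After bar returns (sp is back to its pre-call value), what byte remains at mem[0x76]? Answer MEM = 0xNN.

MEM = 0x1a

prologue: push r1 → mem[0x76]=0x1a, sp=0x76
prologue: push r2 → mem[0x75]=0x4e, sp=0x75
body[0] add  r1, r2, r3 → r1=0x90
body[1] mov  r4, r0 → r4=0xe8
body[2] mov  r2, r1 → r2=0x90
body[3] sub  r0, r6, r0 → r0=0x0d
epilogue: pop r2=0x4e, sp=0x76
epilogue: pop r1=0x1a, sp=0x77
prologue pushed ['r1', 'r2'] at ['0x76', '0x75']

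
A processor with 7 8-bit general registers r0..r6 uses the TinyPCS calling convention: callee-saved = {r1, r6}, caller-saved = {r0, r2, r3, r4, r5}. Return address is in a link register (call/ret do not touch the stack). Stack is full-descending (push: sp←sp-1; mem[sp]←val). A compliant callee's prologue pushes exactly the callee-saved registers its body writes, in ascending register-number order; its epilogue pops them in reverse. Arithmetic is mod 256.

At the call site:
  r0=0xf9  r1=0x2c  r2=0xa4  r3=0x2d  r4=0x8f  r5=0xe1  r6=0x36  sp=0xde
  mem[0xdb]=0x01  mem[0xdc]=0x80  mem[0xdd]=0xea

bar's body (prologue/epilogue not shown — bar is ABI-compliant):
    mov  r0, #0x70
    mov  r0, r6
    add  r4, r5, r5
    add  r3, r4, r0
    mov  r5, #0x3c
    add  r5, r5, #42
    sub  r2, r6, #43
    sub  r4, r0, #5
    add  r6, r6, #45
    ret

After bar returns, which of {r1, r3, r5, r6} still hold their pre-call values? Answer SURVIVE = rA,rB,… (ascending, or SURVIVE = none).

prologue: push r6 -> mem[0xdd]=0x36, sp=0xdd
body[0] mov  r0, #0x70 -> r0=0x70
body[1] mov  r0, r6 -> r0=0x36
body[2] add  r4, r5, r5 -> r4=0xc2
body[3] add  r3, r4, r0 -> r3=0xf8
body[4] mov  r5, #0x3c -> r5=0x3c
body[5] add  r5, r5, #42 -> r5=0x66
body[6] sub  r2, r6, #43 -> r2=0x0b
body[7] sub  r4, r0, #5 -> r4=0x31
body[8] add  r6, r6, #45 -> r6=0x63
epilogue: pop r6=0x36, sp=0xde
r1: callee-saved, written=False
r3: caller-saved, written=True
r5: caller-saved, written=True
r6: callee-saved, written=True

SURVIVE = r1,r6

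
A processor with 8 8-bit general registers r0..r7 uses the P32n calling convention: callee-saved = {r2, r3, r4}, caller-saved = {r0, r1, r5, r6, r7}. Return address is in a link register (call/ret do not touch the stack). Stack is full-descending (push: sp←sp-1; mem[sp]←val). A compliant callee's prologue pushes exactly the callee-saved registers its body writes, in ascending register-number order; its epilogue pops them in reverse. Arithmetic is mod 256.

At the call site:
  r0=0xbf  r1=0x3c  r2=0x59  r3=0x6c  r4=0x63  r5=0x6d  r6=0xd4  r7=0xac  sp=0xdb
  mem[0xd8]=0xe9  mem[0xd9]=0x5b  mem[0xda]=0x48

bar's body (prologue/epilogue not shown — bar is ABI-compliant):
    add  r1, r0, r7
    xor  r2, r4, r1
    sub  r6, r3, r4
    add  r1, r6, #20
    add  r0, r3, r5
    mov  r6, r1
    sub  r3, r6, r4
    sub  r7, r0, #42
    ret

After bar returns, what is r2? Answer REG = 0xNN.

REG = 0x59

prologue: push r2 -> mem[0xda]=0x59, sp=0xda
prologue: push r3 -> mem[0xd9]=0x6c, sp=0xd9
body[0] add  r1, r0, r7 -> r1=0x6b
body[1] xor  r2, r4, r1 -> r2=0x08
body[2] sub  r6, r3, r4 -> r6=0x09
body[3] add  r1, r6, #20 -> r1=0x1d
body[4] add  r0, r3, r5 -> r0=0xd9
body[5] mov  r6, r1 -> r6=0x1d
body[6] sub  r3, r6, r4 -> r3=0xba
body[7] sub  r7, r0, #42 -> r7=0xaf
epilogue: pop r3=0x6c, sp=0xda
epilogue: pop r2=0x59, sp=0xdb
r2 is callee-saved -> restored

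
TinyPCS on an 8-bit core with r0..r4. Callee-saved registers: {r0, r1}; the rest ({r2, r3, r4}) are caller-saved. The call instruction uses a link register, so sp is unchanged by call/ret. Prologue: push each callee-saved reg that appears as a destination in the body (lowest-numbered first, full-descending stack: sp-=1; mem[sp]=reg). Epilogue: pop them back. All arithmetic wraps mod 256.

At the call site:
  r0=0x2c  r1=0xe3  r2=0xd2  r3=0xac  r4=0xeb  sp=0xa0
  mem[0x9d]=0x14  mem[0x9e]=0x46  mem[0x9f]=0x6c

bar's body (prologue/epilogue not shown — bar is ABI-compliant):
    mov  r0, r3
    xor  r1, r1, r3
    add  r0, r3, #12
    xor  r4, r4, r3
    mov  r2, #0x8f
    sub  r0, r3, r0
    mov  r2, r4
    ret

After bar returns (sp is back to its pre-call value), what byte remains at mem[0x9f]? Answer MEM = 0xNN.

MEM = 0x2c

prologue: push r0 -> mem[0x9f]=0x2c, sp=0x9f
prologue: push r1 -> mem[0x9e]=0xe3, sp=0x9e
body[0] mov  r0, r3 -> r0=0xac
body[1] xor  r1, r1, r3 -> r1=0x4f
body[2] add  r0, r3, #12 -> r0=0xb8
body[3] xor  r4, r4, r3 -> r4=0x47
body[4] mov  r2, #0x8f -> r2=0x8f
body[5] sub  r0, r3, r0 -> r0=0xf4
body[6] mov  r2, r4 -> r2=0x47
epilogue: pop r1=0xe3, sp=0x9f
epilogue: pop r0=0x2c, sp=0xa0
prologue pushed ['r0', 'r1'] at ['0x9f', '0x9e']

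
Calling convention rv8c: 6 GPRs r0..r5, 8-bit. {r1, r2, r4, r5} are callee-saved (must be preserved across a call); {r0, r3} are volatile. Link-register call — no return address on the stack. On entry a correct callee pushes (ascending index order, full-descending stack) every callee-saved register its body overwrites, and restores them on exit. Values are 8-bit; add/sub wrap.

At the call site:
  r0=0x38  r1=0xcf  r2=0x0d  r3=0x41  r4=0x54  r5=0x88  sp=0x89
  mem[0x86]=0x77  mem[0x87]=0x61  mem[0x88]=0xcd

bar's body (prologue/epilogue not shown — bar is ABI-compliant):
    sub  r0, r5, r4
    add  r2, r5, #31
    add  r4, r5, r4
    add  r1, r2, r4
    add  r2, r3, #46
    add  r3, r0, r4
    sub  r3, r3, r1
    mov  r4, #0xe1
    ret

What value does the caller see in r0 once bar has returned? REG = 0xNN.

REG = 0x34

prologue: push r1 → mem[0x88]=0xcf, sp=0x88
prologue: push r2 → mem[0x87]=0x0d, sp=0x87
prologue: push r4 → mem[0x86]=0x54, sp=0x86
body[0] sub  r0, r5, r4 → r0=0x34
body[1] add  r2, r5, #31 → r2=0xa7
body[2] add  r4, r5, r4 → r4=0xdc
body[3] add  r1, r2, r4 → r1=0x83
body[4] add  r2, r3, #46 → r2=0x6f
body[5] add  r3, r0, r4 → r3=0x10
body[6] sub  r3, r3, r1 → r3=0x8d
body[7] mov  r4, #0xe1 → r4=0xe1
epilogue: pop r4=0x54, sp=0x87
epilogue: pop r2=0x0d, sp=0x88
epilogue: pop r1=0xcf, sp=0x89
r0 is caller-saved → body value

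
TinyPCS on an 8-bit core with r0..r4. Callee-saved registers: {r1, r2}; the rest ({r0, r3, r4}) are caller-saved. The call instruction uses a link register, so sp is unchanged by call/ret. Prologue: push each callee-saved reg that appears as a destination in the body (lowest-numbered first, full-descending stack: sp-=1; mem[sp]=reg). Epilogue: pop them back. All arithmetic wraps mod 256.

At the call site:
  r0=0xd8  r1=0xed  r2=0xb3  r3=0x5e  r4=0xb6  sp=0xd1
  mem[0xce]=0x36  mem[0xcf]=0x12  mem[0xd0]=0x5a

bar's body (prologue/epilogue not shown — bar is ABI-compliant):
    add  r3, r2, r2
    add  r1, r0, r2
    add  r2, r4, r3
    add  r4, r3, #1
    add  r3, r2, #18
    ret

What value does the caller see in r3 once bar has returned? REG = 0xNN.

REG = 0x2e

prologue: push r1 → mem[0xd0]=0xed, sp=0xd0
prologue: push r2 → mem[0xcf]=0xb3, sp=0xcf
body[0] add  r3, r2, r2 → r3=0x66
body[1] add  r1, r0, r2 → r1=0x8b
body[2] add  r2, r4, r3 → r2=0x1c
body[3] add  r4, r3, #1 → r4=0x67
body[4] add  r3, r2, #18 → r3=0x2e
epilogue: pop r2=0xb3, sp=0xd0
epilogue: pop r1=0xed, sp=0xd1
r3 is caller-saved → body value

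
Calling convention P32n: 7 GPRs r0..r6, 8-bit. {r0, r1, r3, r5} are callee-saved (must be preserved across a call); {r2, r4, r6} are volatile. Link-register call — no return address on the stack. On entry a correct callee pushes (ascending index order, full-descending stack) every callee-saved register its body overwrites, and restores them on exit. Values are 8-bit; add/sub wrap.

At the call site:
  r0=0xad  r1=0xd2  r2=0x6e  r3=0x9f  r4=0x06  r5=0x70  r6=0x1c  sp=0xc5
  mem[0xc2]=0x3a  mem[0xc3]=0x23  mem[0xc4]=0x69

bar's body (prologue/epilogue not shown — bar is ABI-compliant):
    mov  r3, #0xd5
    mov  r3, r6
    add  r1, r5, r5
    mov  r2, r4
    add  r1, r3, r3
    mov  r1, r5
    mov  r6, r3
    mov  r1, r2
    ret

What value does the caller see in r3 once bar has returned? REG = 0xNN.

prologue: push r1 → mem[0xc4]=0xd2, sp=0xc4
prologue: push r3 → mem[0xc3]=0x9f, sp=0xc3
body[0] mov  r3, #0xd5 → r3=0xd5
body[1] mov  r3, r6 → r3=0x1c
body[2] add  r1, r5, r5 → r1=0xe0
body[3] mov  r2, r4 → r2=0x06
body[4] add  r1, r3, r3 → r1=0x38
body[5] mov  r1, r5 → r1=0x70
body[6] mov  r6, r3 → r6=0x1c
body[7] mov  r1, r2 → r1=0x06
epilogue: pop r3=0x9f, sp=0xc4
epilogue: pop r1=0xd2, sp=0xc5
r3 is callee-saved → restored

REG = 0x9f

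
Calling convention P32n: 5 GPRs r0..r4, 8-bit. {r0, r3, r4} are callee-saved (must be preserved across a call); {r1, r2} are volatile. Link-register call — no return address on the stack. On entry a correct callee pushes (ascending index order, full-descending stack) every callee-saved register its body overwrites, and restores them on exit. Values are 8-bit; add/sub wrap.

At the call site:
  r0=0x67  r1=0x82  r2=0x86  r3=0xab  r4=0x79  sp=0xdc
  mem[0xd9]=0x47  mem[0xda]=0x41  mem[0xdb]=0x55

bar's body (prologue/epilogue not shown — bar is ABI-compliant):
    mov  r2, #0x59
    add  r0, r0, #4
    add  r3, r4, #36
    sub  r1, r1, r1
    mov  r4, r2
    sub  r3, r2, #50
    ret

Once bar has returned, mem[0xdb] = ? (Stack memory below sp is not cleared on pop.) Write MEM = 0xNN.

MEM = 0x67

prologue: push r0 -> mem[0xdb]=0x67, sp=0xdb
prologue: push r3 -> mem[0xda]=0xab, sp=0xda
prologue: push r4 -> mem[0xd9]=0x79, sp=0xd9
body[0] mov  r2, #0x59 -> r2=0x59
body[1] add  r0, r0, #4 -> r0=0x6b
body[2] add  r3, r4, #36 -> r3=0x9d
body[3] sub  r1, r1, r1 -> r1=0x00
body[4] mov  r4, r2 -> r4=0x59
body[5] sub  r3, r2, #50 -> r3=0x27
epilogue: pop r4=0x79, sp=0xda
epilogue: pop r3=0xab, sp=0xdb
epilogue: pop r0=0x67, sp=0xdc
prologue pushed ['r0', 'r3', 'r4'] at ['0xdb', '0xda', '0xd9']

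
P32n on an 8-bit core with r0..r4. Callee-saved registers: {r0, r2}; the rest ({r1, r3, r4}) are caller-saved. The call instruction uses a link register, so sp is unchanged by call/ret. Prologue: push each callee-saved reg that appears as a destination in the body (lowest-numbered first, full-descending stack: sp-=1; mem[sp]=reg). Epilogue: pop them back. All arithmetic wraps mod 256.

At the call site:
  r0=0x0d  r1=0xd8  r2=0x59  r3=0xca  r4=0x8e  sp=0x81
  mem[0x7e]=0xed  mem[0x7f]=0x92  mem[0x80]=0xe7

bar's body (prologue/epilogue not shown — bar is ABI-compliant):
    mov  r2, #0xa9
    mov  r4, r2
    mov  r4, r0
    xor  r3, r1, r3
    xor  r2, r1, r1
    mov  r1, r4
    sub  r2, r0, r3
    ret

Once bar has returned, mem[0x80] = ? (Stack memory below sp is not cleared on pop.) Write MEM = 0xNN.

prologue: push r2 -> mem[0x80]=0x59, sp=0x80
body[0] mov  r2, #0xa9 -> r2=0xa9
body[1] mov  r4, r2 -> r4=0xa9
body[2] mov  r4, r0 -> r4=0x0d
body[3] xor  r3, r1, r3 -> r3=0x12
body[4] xor  r2, r1, r1 -> r2=0x00
body[5] mov  r1, r4 -> r1=0x0d
body[6] sub  r2, r0, r3 -> r2=0xfb
epilogue: pop r2=0x59, sp=0x81
prologue pushed ['r2'] at ['0x80']

MEM = 0x59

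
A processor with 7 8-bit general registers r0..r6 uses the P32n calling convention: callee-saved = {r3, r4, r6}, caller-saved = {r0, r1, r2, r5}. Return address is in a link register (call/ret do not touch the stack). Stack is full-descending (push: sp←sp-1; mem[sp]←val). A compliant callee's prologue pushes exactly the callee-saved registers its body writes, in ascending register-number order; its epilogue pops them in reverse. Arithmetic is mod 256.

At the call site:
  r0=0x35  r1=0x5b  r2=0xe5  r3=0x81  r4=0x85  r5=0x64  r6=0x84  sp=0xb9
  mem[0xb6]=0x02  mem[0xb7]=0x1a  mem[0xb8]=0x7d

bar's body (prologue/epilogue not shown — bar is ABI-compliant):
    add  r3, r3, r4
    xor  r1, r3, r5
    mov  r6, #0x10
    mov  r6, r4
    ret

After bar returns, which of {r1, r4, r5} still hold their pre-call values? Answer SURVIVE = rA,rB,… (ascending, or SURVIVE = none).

prologue: push r3 -> mem[0xb8]=0x81, sp=0xb8
prologue: push r6 -> mem[0xb7]=0x84, sp=0xb7
body[0] add  r3, r3, r4 -> r3=0x06
body[1] xor  r1, r3, r5 -> r1=0x62
body[2] mov  r6, #0x10 -> r6=0x10
body[3] mov  r6, r4 -> r6=0x85
epilogue: pop r6=0x84, sp=0xb8
epilogue: pop r3=0x81, sp=0xb9
r1: caller-saved, written=True
r4: callee-saved, written=False
r5: caller-saved, written=False

SURVIVE = r4,r5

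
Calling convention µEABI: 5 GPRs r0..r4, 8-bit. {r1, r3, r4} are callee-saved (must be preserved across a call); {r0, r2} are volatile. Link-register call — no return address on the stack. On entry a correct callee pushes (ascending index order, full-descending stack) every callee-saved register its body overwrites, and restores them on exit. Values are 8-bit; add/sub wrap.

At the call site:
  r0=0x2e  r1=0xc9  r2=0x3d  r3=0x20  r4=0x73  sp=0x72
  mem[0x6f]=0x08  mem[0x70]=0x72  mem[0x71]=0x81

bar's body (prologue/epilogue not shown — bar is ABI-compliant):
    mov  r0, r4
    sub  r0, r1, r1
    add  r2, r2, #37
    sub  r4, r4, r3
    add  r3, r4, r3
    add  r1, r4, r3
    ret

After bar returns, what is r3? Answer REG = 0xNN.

REG = 0x20

prologue: push r1 → mem[0x71]=0xc9, sp=0x71
prologue: push r3 → mem[0x70]=0x20, sp=0x70
prologue: push r4 → mem[0x6f]=0x73, sp=0x6f
body[0] mov  r0, r4 → r0=0x73
body[1] sub  r0, r1, r1 → r0=0x00
body[2] add  r2, r2, #37 → r2=0x62
body[3] sub  r4, r4, r3 → r4=0x53
body[4] add  r3, r4, r3 → r3=0x73
body[5] add  r1, r4, r3 → r1=0xc6
epilogue: pop r4=0x73, sp=0x70
epilogue: pop r3=0x20, sp=0x71
epilogue: pop r1=0xc9, sp=0x72
r3 is callee-saved → restored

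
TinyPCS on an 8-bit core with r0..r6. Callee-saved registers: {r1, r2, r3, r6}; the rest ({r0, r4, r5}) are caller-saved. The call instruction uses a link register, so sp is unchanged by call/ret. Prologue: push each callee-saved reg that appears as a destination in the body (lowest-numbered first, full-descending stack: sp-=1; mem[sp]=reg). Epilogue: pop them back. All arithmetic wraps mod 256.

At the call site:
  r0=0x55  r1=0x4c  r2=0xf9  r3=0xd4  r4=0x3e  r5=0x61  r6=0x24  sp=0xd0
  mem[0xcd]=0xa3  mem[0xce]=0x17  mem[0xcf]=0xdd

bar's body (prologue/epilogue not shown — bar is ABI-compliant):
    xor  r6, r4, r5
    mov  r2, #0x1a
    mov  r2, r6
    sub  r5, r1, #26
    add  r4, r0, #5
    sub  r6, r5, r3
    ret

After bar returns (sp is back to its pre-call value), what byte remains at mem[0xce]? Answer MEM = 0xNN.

MEM = 0x24

prologue: push r2 → mem[0xcf]=0xf9, sp=0xcf
prologue: push r6 → mem[0xce]=0x24, sp=0xce
body[0] xor  r6, r4, r5 → r6=0x5f
body[1] mov  r2, #0x1a → r2=0x1a
body[2] mov  r2, r6 → r2=0x5f
body[3] sub  r5, r1, #26 → r5=0x32
body[4] add  r4, r0, #5 → r4=0x5a
body[5] sub  r6, r5, r3 → r6=0x5e
epilogue: pop r6=0x24, sp=0xcf
epilogue: pop r2=0xf9, sp=0xd0
prologue pushed ['r2', 'r6'] at ['0xcf', '0xce']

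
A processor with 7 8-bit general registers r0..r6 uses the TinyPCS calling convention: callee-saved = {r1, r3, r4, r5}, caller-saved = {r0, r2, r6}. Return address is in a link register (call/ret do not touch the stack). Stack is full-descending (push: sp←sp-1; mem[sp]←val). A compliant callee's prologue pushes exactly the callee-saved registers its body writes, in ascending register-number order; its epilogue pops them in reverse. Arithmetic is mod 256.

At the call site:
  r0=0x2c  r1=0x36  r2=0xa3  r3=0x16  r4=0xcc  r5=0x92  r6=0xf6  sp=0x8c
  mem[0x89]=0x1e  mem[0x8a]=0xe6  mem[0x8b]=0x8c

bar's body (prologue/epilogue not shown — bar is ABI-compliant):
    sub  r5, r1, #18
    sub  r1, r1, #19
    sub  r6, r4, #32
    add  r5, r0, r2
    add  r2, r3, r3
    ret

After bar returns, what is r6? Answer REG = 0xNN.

REG = 0xac

prologue: push r1 → mem[0x8b]=0x36, sp=0x8b
prologue: push r5 → mem[0x8a]=0x92, sp=0x8a
body[0] sub  r5, r1, #18 → r5=0x24
body[1] sub  r1, r1, #19 → r1=0x23
body[2] sub  r6, r4, #32 → r6=0xac
body[3] add  r5, r0, r2 → r5=0xcf
body[4] add  r2, r3, r3 → r2=0x2c
epilogue: pop r5=0x92, sp=0x8b
epilogue: pop r1=0x36, sp=0x8c
r6 is caller-saved → body value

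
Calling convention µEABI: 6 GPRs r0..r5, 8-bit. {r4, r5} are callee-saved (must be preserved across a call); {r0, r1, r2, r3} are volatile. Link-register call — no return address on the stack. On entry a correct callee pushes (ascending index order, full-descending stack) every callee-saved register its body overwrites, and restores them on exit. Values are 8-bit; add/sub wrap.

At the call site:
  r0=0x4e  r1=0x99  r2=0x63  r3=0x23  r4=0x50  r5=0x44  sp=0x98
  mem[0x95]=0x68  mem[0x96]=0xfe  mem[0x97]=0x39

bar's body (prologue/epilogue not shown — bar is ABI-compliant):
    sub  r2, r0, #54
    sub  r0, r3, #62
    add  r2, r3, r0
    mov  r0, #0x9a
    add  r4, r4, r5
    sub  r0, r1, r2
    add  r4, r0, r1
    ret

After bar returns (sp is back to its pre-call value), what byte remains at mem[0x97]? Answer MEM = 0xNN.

prologue: push r4 -> mem[0x97]=0x50, sp=0x97
body[0] sub  r2, r0, #54 -> r2=0x18
body[1] sub  r0, r3, #62 -> r0=0xe5
body[2] add  r2, r3, r0 -> r2=0x08
body[3] mov  r0, #0x9a -> r0=0x9a
body[4] add  r4, r4, r5 -> r4=0x94
body[5] sub  r0, r1, r2 -> r0=0x91
body[6] add  r4, r0, r1 -> r4=0x2a
epilogue: pop r4=0x50, sp=0x98
prologue pushed ['r4'] at ['0x97']

MEM = 0x50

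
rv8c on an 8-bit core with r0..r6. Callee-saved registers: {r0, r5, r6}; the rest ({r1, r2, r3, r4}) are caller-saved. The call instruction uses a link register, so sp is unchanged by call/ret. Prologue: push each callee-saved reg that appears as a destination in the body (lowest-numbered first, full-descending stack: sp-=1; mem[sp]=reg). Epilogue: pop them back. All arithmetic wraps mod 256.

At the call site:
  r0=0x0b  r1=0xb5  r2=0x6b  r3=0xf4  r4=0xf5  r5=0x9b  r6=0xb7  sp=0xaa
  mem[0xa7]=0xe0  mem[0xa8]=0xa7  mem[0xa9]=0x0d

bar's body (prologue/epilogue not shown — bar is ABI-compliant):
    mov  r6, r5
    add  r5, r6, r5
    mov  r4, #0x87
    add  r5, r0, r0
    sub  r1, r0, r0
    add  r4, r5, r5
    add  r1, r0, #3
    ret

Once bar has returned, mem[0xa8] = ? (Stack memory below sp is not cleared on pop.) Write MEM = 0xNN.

MEM = 0xb7

prologue: push r5 -> mem[0xa9]=0x9b, sp=0xa9
prologue: push r6 -> mem[0xa8]=0xb7, sp=0xa8
body[0] mov  r6, r5 -> r6=0x9b
body[1] add  r5, r6, r5 -> r5=0x36
body[2] mov  r4, #0x87 -> r4=0x87
body[3] add  r5, r0, r0 -> r5=0x16
body[4] sub  r1, r0, r0 -> r1=0x00
body[5] add  r4, r5, r5 -> r4=0x2c
body[6] add  r1, r0, #3 -> r1=0x0e
epilogue: pop r6=0xb7, sp=0xa9
epilogue: pop r5=0x9b, sp=0xaa
prologue pushed ['r5', 'r6'] at ['0xa9', '0xa8']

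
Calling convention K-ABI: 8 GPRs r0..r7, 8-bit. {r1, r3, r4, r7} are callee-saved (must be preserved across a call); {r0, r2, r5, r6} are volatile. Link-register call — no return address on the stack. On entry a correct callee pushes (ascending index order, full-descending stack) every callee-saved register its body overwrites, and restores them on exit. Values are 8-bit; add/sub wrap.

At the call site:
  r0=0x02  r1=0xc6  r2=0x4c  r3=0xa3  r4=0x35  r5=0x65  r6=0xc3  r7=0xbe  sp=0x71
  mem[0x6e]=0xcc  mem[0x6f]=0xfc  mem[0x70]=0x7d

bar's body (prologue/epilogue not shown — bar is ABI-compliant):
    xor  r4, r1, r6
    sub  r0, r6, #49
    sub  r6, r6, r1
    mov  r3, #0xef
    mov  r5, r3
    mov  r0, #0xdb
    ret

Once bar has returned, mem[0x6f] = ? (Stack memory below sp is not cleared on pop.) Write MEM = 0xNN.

prologue: push r3 -> mem[0x70]=0xa3, sp=0x70
prologue: push r4 -> mem[0x6f]=0x35, sp=0x6f
body[0] xor  r4, r1, r6 -> r4=0x05
body[1] sub  r0, r6, #49 -> r0=0x92
body[2] sub  r6, r6, r1 -> r6=0xfd
body[3] mov  r3, #0xef -> r3=0xef
body[4] mov  r5, r3 -> r5=0xef
body[5] mov  r0, #0xdb -> r0=0xdb
epilogue: pop r4=0x35, sp=0x70
epilogue: pop r3=0xa3, sp=0x71
prologue pushed ['r3', 'r4'] at ['0x70', '0x6f']

MEM = 0x35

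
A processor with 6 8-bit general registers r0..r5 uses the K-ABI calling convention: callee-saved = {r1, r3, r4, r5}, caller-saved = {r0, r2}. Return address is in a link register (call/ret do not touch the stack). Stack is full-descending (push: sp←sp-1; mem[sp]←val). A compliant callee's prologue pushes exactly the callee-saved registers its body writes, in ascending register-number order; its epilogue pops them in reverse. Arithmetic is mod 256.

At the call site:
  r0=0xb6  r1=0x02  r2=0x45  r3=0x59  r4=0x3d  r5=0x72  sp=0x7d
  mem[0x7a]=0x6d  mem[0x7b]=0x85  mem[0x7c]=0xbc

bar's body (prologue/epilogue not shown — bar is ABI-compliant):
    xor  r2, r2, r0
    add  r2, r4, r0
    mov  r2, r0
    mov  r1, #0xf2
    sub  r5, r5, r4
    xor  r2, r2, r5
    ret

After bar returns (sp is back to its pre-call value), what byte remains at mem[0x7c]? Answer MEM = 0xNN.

MEM = 0x02

prologue: push r1 -> mem[0x7c]=0x02, sp=0x7c
prologue: push r5 -> mem[0x7b]=0x72, sp=0x7b
body[0] xor  r2, r2, r0 -> r2=0xf3
body[1] add  r2, r4, r0 -> r2=0xf3
body[2] mov  r2, r0 -> r2=0xb6
body[3] mov  r1, #0xf2 -> r1=0xf2
body[4] sub  r5, r5, r4 -> r5=0x35
body[5] xor  r2, r2, r5 -> r2=0x83
epilogue: pop r5=0x72, sp=0x7c
epilogue: pop r1=0x02, sp=0x7d
prologue pushed ['r1', 'r5'] at ['0x7c', '0x7b']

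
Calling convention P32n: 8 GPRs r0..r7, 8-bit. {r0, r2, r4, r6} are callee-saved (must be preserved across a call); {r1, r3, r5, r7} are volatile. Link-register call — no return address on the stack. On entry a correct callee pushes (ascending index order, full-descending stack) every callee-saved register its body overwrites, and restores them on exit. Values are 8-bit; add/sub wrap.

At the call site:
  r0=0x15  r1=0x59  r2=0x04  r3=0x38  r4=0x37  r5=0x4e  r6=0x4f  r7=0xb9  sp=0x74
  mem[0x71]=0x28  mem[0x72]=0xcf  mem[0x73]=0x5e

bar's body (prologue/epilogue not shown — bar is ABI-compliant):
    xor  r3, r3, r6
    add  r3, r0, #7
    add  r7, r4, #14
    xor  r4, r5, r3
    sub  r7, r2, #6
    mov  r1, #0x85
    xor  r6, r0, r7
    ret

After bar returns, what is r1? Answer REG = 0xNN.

REG = 0x85

prologue: push r4 → mem[0x73]=0x37, sp=0x73
prologue: push r6 → mem[0x72]=0x4f, sp=0x72
body[0] xor  r3, r3, r6 → r3=0x77
body[1] add  r3, r0, #7 → r3=0x1c
body[2] add  r7, r4, #14 → r7=0x45
body[3] xor  r4, r5, r3 → r4=0x52
body[4] sub  r7, r2, #6 → r7=0xfe
body[5] mov  r1, #0x85 → r1=0x85
body[6] xor  r6, r0, r7 → r6=0xeb
epilogue: pop r6=0x4f, sp=0x73
epilogue: pop r4=0x37, sp=0x74
r1 is caller-saved → body value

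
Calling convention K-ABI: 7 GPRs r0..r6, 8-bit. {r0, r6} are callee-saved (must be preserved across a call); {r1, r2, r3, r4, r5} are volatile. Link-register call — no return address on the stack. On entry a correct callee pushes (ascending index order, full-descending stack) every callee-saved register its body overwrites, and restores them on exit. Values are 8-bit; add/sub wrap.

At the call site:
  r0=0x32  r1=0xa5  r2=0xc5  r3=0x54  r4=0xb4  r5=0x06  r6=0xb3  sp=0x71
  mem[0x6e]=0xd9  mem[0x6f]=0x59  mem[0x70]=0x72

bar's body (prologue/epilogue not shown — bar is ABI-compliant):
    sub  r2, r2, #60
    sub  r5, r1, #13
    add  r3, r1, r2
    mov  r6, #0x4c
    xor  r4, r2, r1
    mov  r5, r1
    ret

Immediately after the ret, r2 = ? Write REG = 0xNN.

REG = 0x89

prologue: push r6 → mem[0x70]=0xb3, sp=0x70
body[0] sub  r2, r2, #60 → r2=0x89
body[1] sub  r5, r1, #13 → r5=0x98
body[2] add  r3, r1, r2 → r3=0x2e
body[3] mov  r6, #0x4c → r6=0x4c
body[4] xor  r4, r2, r1 → r4=0x2c
body[5] mov  r5, r1 → r5=0xa5
epilogue: pop r6=0xb3, sp=0x71
r2 is caller-saved → body value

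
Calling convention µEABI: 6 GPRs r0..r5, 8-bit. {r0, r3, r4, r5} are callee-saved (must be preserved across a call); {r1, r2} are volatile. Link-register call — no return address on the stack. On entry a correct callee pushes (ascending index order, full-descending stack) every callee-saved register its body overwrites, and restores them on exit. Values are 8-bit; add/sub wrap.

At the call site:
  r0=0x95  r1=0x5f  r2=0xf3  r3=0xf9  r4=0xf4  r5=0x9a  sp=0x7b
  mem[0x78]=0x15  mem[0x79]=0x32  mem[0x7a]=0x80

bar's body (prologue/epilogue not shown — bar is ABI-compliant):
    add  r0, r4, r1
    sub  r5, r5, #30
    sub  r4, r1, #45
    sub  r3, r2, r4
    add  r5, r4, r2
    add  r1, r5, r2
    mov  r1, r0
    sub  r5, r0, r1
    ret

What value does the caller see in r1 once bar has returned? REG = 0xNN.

prologue: push r0 -> mem[0x7a]=0x95, sp=0x7a
prologue: push r3 -> mem[0x79]=0xf9, sp=0x79
prologue: push r4 -> mem[0x78]=0xf4, sp=0x78
prologue: push r5 -> mem[0x77]=0x9a, sp=0x77
body[0] add  r0, r4, r1 -> r0=0x53
body[1] sub  r5, r5, #30 -> r5=0x7c
body[2] sub  r4, r1, #45 -> r4=0x32
body[3] sub  r3, r2, r4 -> r3=0xc1
body[4] add  r5, r4, r2 -> r5=0x25
body[5] add  r1, r5, r2 -> r1=0x18
body[6] mov  r1, r0 -> r1=0x53
body[7] sub  r5, r0, r1 -> r5=0x00
epilogue: pop r5=0x9a, sp=0x78
epilogue: pop r4=0xf4, sp=0x79
epilogue: pop r3=0xf9, sp=0x7a
epilogue: pop r0=0x95, sp=0x7b
r1 is caller-saved -> body value

REG = 0x53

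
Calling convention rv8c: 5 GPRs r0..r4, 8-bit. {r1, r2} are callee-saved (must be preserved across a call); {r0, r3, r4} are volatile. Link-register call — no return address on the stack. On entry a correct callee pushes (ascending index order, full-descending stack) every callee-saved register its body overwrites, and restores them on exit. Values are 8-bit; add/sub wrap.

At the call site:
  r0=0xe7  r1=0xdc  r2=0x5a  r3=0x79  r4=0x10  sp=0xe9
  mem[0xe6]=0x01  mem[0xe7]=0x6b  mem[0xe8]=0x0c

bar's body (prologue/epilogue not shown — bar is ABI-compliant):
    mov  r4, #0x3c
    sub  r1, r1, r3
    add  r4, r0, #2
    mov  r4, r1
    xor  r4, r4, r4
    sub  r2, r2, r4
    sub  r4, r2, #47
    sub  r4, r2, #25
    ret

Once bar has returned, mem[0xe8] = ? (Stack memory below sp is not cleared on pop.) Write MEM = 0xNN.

MEM = 0xdc

prologue: push r1 → mem[0xe8]=0xdc, sp=0xe8
prologue: push r2 → mem[0xe7]=0x5a, sp=0xe7
body[0] mov  r4, #0x3c → r4=0x3c
body[1] sub  r1, r1, r3 → r1=0x63
body[2] add  r4, r0, #2 → r4=0xe9
body[3] mov  r4, r1 → r4=0x63
body[4] xor  r4, r4, r4 → r4=0x00
body[5] sub  r2, r2, r4 → r2=0x5a
body[6] sub  r4, r2, #47 → r4=0x2b
body[7] sub  r4, r2, #25 → r4=0x41
epilogue: pop r2=0x5a, sp=0xe8
epilogue: pop r1=0xdc, sp=0xe9
prologue pushed ['r1', 'r2'] at ['0xe8', '0xe7']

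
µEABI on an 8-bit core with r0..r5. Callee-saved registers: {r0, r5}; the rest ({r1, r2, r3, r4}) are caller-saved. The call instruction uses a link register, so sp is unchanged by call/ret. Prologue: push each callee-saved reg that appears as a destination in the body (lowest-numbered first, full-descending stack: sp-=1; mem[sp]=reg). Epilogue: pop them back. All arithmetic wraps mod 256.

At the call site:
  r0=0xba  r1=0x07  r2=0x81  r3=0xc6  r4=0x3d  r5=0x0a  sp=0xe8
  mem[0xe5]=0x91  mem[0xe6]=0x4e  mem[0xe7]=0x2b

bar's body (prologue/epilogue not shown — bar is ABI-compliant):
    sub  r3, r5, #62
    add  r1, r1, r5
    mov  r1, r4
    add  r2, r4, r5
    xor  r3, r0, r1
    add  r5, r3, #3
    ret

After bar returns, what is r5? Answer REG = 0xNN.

prologue: push r5 -> mem[0xe7]=0x0a, sp=0xe7
body[0] sub  r3, r5, #62 -> r3=0xcc
body[1] add  r1, r1, r5 -> r1=0x11
body[2] mov  r1, r4 -> r1=0x3d
body[3] add  r2, r4, r5 -> r2=0x47
body[4] xor  r3, r0, r1 -> r3=0x87
body[5] add  r5, r3, #3 -> r5=0x8a
epilogue: pop r5=0x0a, sp=0xe8
r5 is callee-saved -> restored

REG = 0x0a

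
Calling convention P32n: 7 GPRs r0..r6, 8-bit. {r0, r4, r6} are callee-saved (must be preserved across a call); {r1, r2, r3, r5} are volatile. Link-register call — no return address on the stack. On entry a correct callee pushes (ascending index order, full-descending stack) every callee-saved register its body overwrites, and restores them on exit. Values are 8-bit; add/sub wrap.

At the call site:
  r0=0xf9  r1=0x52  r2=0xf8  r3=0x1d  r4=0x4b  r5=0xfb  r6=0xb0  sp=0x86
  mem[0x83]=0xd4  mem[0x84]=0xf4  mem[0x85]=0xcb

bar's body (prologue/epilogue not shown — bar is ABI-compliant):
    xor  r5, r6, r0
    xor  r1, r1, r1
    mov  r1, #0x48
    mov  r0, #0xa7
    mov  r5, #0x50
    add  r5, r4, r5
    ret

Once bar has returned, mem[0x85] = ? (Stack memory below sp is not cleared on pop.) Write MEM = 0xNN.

prologue: push r0 → mem[0x85]=0xf9, sp=0x85
body[0] xor  r5, r6, r0 → r5=0x49
body[1] xor  r1, r1, r1 → r1=0x00
body[2] mov  r1, #0x48 → r1=0x48
body[3] mov  r0, #0xa7 → r0=0xa7
body[4] mov  r5, #0x50 → r5=0x50
body[5] add  r5, r4, r5 → r5=0x9b
epilogue: pop r0=0xf9, sp=0x86
prologue pushed ['r0'] at ['0x85']

MEM = 0xf9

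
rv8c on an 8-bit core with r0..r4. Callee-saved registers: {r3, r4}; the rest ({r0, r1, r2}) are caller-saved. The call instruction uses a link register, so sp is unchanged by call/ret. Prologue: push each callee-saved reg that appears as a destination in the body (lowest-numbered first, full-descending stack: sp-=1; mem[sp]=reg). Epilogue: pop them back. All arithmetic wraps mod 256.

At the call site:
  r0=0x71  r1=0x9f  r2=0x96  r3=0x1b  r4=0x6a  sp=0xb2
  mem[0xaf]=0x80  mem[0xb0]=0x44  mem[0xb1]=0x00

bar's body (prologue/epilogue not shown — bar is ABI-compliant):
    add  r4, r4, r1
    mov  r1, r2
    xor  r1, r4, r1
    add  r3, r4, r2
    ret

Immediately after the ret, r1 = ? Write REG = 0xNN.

prologue: push r3 -> mem[0xb1]=0x1b, sp=0xb1
prologue: push r4 -> mem[0xb0]=0x6a, sp=0xb0
body[0] add  r4, r4, r1 -> r4=0x09
body[1] mov  r1, r2 -> r1=0x96
body[2] xor  r1, r4, r1 -> r1=0x9f
body[3] add  r3, r4, r2 -> r3=0x9f
epilogue: pop r4=0x6a, sp=0xb1
epilogue: pop r3=0x1b, sp=0xb2
r1 is caller-saved -> body value

REG = 0x9f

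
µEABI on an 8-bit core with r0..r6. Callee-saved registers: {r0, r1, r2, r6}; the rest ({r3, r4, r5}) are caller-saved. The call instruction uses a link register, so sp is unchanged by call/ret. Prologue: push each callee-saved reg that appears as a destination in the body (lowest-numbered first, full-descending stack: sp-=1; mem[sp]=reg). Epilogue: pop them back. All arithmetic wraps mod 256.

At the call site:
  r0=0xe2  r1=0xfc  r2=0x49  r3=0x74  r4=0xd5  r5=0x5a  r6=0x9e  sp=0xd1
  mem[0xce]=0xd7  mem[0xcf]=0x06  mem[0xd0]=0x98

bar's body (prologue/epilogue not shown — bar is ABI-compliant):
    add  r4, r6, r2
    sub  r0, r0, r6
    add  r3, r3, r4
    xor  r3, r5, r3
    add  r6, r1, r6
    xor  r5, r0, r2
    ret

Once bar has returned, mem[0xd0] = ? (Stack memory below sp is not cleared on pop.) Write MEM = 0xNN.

MEM = 0xe2

prologue: push r0 -> mem[0xd0]=0xe2, sp=0xd0
prologue: push r6 -> mem[0xcf]=0x9e, sp=0xcf
body[0] add  r4, r6, r2 -> r4=0xe7
body[1] sub  r0, r0, r6 -> r0=0x44
body[2] add  r3, r3, r4 -> r3=0x5b
body[3] xor  r3, r5, r3 -> r3=0x01
body[4] add  r6, r1, r6 -> r6=0x9a
body[5] xor  r5, r0, r2 -> r5=0x0d
epilogue: pop r6=0x9e, sp=0xd0
epilogue: pop r0=0xe2, sp=0xd1
prologue pushed ['r0', 'r6'] at ['0xd0', '0xcf']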